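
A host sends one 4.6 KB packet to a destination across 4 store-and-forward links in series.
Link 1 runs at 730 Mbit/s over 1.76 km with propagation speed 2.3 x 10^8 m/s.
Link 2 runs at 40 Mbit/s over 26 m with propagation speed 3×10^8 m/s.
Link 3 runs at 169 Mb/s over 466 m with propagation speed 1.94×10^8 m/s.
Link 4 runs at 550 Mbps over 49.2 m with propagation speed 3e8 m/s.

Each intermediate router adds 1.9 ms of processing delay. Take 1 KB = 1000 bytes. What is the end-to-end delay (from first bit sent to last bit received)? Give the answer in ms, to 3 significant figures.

6.97 ms

L = 36800 bits.
Transmission delays (L/R per hop): 0.050411, 0.92, 0.217751, 0.0669091 ms; sum = 1.25507 ms.
Propagation delays (d/s per hop): 0.00765217, 8.66667e-05, 0.00240206, 0.000164 ms; sum = 0.0103049 ms.
Processing at 3 router(s): 3 × 1.9 ms = 5.7 ms.
End-to-end = 6.97 ms.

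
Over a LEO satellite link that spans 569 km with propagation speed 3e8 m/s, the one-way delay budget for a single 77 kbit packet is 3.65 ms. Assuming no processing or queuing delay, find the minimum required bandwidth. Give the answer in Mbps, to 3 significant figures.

Propagation delay = 569000 / 300000000 = 1.89667 ms.
Transmission budget = 3.65 − 1.89667 = 1.75333 ms.
R ≥ L / t_tx = 77000 bits / 0.00175333 s = 43.9 Mbps.

43.9 Mbps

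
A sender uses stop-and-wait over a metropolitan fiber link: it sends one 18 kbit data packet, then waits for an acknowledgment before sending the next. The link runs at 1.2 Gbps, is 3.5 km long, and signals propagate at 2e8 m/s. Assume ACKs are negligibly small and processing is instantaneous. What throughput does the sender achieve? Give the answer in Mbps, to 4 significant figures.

t_tx = L/R = 18000/1200000000 = 1.5e-05 s.
t_prop = 3500/200000000 = 1.75e-05 s; RTT = 3.5e-05 s.
Cycle = t_tx + RTT = 5e-05 s.
Throughput = L / cycle = 18000 / 5e-05 = 360.0 Mbps.

360.0 Mbps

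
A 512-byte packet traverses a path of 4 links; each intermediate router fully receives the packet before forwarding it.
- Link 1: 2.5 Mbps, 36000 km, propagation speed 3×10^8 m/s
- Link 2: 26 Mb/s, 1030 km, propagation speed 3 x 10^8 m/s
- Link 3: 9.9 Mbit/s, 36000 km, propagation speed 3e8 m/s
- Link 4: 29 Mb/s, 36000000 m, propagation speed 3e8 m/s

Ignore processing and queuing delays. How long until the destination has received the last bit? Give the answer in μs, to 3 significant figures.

366000 μs

L = 512 × 8 = 4096 bits.
Transmission delays (L/R per hop): 1638.4, 157.538, 413.737, 141.241 μs; sum = 2350.92 μs.
Propagation delays (d/s per hop): 120000, 3433.33, 120000, 120000 μs; sum = 363433 μs.
End-to-end = 366000 μs.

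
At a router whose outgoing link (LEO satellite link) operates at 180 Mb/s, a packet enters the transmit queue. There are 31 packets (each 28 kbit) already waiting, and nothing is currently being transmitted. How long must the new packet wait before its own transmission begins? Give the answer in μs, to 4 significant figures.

4822 μs

Each queued packet: L/R = 28000/180000000 = 155.556 μs.
31 queued → 4822.22 μs.
Queuing delay = 4822 μs.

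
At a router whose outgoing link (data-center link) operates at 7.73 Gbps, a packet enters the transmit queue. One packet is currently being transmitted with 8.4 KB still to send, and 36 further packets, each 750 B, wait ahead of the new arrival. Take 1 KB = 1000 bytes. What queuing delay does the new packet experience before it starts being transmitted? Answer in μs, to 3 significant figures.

36.6 μs

Each queued packet: L/R = 6000/7730000000 = 0.776197 μs.
36 queued → 27.9431 μs.
Plus remaining 67200 bits of current packet: 8.6934 μs.
Queuing delay = 36.6 μs.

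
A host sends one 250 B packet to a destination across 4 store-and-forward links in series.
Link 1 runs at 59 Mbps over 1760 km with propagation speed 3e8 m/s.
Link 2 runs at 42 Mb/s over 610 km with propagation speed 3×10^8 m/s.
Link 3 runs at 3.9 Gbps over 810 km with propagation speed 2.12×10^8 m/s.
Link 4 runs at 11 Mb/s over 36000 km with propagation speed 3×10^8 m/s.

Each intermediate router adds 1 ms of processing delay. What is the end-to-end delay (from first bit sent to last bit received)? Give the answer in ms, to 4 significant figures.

135.0 ms

L = 250 × 8 = 2000 bits.
Transmission delays (L/R per hop): 0.0338983, 0.047619, 0.000512821, 0.181818 ms; sum = 0.263848 ms.
Propagation delays (d/s per hop): 5.86667, 2.03333, 3.82075, 120 ms; sum = 131.721 ms.
Processing at 3 router(s): 3 × 1 ms = 3 ms.
End-to-end = 135.0 ms.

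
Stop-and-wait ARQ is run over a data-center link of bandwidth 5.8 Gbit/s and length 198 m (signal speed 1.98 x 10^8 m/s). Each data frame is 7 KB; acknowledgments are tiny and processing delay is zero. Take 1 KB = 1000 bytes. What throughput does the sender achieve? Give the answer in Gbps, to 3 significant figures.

t_tx = L/R = 56000/5800000000 = 9.65517e-06 s.
t_prop = 198/198000000 = 1e-06 s; RTT = 2e-06 s.
Cycle = t_tx + RTT = 1.16552e-05 s.
Throughput = L / cycle = 56000 / 1.16552e-05 = 4.80 Gbps.

4.80 Gbps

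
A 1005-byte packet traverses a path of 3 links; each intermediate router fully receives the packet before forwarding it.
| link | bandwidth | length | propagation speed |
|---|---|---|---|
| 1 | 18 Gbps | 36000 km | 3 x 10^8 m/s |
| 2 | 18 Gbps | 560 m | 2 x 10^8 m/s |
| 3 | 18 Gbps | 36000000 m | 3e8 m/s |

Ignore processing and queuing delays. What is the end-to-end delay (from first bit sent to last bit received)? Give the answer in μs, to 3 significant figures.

L = 1005 × 8 = 8040 bits.
Transmission delay per hop = L/R = 8040/18000000000 = 0.446667 μs; 3 hops → 1.34 μs.
Propagation delays (d/s per hop): 120000, 2.8, 120000 μs; sum = 240003 μs.
End-to-end = 240000 μs.

240000 μs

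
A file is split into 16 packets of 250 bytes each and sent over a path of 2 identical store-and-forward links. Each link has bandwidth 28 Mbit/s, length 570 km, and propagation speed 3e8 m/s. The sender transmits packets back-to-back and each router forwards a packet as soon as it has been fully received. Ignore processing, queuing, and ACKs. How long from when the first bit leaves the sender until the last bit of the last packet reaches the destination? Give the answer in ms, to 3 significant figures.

5.01 ms

Per-hop transmission t_tx = L/R = 2000/28000000 = 0.0714286 ms.
Per-hop propagation t_prop = 570000/300000000 = 1.9 ms.
Pipeline fill: first packet needs 2·t_tx to clear all hops; remaining 15 packets each add one t_tx.
Total = (2+16-1)·t_tx + 2·t_prop = 17·0.0714286 + 2·1.9 = 5.01 ms.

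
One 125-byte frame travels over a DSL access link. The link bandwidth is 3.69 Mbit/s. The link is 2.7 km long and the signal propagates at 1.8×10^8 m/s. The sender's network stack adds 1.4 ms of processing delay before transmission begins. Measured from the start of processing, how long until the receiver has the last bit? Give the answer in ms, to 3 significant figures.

1.69 ms

L = 125 × 8 = 1000 bits.
Transmission delay = L/R = 1000 / 3690000 = 0.271003 ms.
Propagation delay = d/s = 2700 m / 180000000 m/s = 0.015 ms.
Plus processing delay 1.4 ms = 1.4 ms.
Total = 1.69 ms.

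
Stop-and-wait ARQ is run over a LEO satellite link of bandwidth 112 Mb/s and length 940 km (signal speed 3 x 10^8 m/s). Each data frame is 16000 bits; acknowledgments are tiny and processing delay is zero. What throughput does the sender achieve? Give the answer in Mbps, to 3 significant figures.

2.50 Mbps

t_tx = L/R = 16000/112000000 = 0.000142857 s.
t_prop = 940000/300000000 = 0.00313333 s; RTT = 0.00626667 s.
Cycle = t_tx + RTT = 0.00640952 s.
Throughput = L / cycle = 16000 / 0.00640952 = 2.50 Mbps.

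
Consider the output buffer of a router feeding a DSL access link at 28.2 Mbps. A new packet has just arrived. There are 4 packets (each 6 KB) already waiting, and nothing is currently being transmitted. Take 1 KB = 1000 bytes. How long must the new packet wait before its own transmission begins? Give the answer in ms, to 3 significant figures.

Each queued packet: L/R = 48000/28200000 = 1.70213 ms.
4 queued → 6.80851 ms.
Queuing delay = 6.81 ms.

6.81 ms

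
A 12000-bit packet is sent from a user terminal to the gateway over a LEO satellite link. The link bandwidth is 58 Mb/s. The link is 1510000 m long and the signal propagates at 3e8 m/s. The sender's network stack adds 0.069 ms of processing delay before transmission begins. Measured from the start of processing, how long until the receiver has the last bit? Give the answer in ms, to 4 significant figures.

Transmission delay = L/R = 12000 / 58000000 = 0.206897 ms.
Propagation delay = d/s = 1510000 m / 300000000 m/s = 5.03333 ms.
Plus processing delay 0.069 ms = 0.069 ms.
Total = 5.309 ms.

5.309 ms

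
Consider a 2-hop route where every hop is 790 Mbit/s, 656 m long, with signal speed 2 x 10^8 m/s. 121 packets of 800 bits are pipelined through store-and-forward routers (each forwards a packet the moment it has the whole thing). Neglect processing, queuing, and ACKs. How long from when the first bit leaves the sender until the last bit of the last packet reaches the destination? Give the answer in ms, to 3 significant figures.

Per-hop transmission t_tx = L/R = 800/790000000 = 0.00101266 ms.
Per-hop propagation t_prop = 656/200000000 = 0.00328 ms.
Pipeline fill: first packet needs 2·t_tx to clear all hops; remaining 120 packets each add one t_tx.
Total = (2+121-1)·t_tx + 2·t_prop = 122·0.00101266 + 2·0.00328 = 0.130 ms.

0.130 ms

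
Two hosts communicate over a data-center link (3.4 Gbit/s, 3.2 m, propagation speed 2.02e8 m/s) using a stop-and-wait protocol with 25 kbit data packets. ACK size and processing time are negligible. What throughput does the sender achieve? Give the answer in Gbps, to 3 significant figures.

t_tx = L/R = 25000/3400000000 = 7.35294e-06 s.
t_prop = 3.2/202000000 = 1.58416e-08 s; RTT = 3.16832e-08 s.
Cycle = t_tx + RTT = 7.38462e-06 s.
Throughput = L / cycle = 25000 / 7.38462e-06 = 3.39 Gbps.

3.39 Gbps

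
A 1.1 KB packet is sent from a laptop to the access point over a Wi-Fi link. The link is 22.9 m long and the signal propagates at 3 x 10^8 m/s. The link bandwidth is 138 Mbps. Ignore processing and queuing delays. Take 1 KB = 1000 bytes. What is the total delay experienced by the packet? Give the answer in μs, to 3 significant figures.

63.8 μs

L = 8800 bits.
Transmission delay = L/R = 8800 / 138000000 = 63.7681 μs.
Propagation delay = d/s = 22.9 m / 300000000 m/s = 0.0763333 μs.
Total = 63.8 μs.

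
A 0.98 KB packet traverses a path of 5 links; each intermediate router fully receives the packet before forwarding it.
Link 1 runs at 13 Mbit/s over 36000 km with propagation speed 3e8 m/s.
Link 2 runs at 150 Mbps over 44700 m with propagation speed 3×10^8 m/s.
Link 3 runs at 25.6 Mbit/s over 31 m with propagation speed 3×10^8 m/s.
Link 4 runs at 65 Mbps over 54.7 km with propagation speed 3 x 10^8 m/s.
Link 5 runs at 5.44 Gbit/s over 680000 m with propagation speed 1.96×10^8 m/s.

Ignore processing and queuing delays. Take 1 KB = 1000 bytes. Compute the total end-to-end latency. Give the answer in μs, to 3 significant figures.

125000 μs

L = 7840 bits.
Transmission delays (L/R per hop): 603.077, 52.2667, 306.25, 120.615, 1.44118 μs; sum = 1083.65 μs.
Propagation delays (d/s per hop): 120000, 149, 0.103333, 182.333, 3469.39 μs; sum = 123801 μs.
End-to-end = 125000 μs.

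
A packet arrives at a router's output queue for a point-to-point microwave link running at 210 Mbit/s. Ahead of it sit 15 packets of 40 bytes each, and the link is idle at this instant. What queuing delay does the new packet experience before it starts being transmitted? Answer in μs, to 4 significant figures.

22.86 μs

Each queued packet: L/R = 320/210000000 = 1.52381 μs.
15 queued → 22.8571 μs.
Queuing delay = 22.86 μs.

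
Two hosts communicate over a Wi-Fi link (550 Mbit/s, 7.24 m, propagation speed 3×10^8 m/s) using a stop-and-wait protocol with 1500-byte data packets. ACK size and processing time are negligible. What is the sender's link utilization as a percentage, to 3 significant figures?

99.8 %

t_tx = L/R = 12000/550000000 = 2.18182e-05 s.
t_prop = 7.24/300000000 = 2.41333e-08 s; RTT = 4.82667e-08 s.
Cycle = t_tx + RTT = 2.18664e-05 s.
Utilization = t_tx / cycle = 2.18182e-05/2.18664e-05 = 99.8 %.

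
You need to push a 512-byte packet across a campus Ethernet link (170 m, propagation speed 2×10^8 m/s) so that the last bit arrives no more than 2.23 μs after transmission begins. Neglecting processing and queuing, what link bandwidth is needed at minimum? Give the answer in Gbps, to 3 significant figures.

L = 4096 bits.
Propagation delay = 170 / 200000000 = 0.85 μs.
Transmission budget = 2.23 − 0.85 = 1.38 μs.
R ≥ L / t_tx = 4096 bits / 1.38e-06 s = 2.97 Gbps.

2.97 Gbps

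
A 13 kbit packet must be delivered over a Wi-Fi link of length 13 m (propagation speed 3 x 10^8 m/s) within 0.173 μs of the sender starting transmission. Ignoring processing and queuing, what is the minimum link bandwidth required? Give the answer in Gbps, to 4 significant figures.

100.3 Gbps

Propagation delay = 13 / 300000000 = 0.0433333 μs.
Transmission budget = 0.173 − 0.0433333 = 0.129667 μs.
R ≥ L / t_tx = 13000 bits / 1.29667e-07 s = 100.3 Gbps.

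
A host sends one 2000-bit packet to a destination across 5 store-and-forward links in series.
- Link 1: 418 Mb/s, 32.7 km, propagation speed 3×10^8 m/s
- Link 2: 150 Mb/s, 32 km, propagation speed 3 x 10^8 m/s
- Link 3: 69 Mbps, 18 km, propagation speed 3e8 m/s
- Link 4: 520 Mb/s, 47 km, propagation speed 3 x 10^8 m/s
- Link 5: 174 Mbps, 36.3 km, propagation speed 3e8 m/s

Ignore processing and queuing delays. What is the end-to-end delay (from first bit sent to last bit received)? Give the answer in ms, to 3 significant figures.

0.616 ms

Transmission delays (L/R per hop): 0.00478469, 0.0133333, 0.0289855, 0.00384615, 0.0114943 ms; sum = 0.0624439 ms.
Propagation delays (d/s per hop): 0.109, 0.106667, 0.06, 0.156667, 0.121 ms; sum = 0.553333 ms.
End-to-end = 0.616 ms.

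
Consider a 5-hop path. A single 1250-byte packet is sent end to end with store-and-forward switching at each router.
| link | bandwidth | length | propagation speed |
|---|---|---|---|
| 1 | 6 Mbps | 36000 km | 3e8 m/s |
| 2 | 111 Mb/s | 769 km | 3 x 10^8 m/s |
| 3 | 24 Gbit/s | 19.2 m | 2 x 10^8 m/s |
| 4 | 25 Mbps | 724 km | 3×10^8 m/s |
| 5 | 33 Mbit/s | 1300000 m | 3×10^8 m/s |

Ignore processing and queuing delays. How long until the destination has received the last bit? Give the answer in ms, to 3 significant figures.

L = 1250 × 8 = 10000 bits.
Transmission delays (L/R per hop): 1.66667, 0.0900901, 0.000416667, 0.4, 0.30303 ms; sum = 2.4602 ms.
Propagation delays (d/s per hop): 120, 2.56333, 9.6e-05, 2.41333, 4.33333 ms; sum = 129.31 ms.
End-to-end = 132 ms.

132 ms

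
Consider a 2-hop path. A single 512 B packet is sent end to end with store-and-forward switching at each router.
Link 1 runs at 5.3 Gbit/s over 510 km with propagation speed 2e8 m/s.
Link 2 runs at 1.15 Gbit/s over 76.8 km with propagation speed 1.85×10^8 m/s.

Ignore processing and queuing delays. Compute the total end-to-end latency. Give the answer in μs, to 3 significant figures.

2970 μs

L = 512 × 8 = 4096 bits.
Transmission delays (L/R per hop): 0.77283, 3.56174 μs; sum = 4.33457 μs.
Propagation delays (d/s per hop): 2550, 415.135 μs; sum = 2965.14 μs.
End-to-end = 2970 μs.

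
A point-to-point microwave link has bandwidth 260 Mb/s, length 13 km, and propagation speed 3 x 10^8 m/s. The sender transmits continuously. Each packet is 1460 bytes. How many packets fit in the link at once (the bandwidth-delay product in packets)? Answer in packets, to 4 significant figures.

0.9646 packets

Propagation delay = 13000 / 300000000 = 4.33333e-05 s.
BDP = R × t_prop = 260000000 × 4.33333e-05 = 11266.7 bits.
In packets of 11680 bits: 0.9646 packets.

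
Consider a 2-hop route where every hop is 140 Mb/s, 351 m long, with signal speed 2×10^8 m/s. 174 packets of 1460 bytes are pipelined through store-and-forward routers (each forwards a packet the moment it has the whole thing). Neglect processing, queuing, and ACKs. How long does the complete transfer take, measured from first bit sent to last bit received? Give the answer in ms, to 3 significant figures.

14.6 ms

Per-hop transmission t_tx = L/R = 11680/140000000 = 0.0834286 ms.
Per-hop propagation t_prop = 351/200000000 = 0.001755 ms.
Pipeline fill: first packet needs 2·t_tx to clear all hops; remaining 173 packets each add one t_tx.
Total = (2+174-1)·t_tx + 2·t_prop = 175·0.0834286 + 2·0.001755 = 14.6 ms.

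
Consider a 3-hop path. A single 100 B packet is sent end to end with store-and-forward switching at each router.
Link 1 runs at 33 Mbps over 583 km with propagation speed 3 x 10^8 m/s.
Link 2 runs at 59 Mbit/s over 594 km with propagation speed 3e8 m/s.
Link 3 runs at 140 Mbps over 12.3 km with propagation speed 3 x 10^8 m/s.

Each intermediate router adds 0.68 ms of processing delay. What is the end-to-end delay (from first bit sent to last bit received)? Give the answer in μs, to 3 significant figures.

L = 100 × 8 = 800 bits.
Transmission delays (L/R per hop): 24.2424, 13.5593, 5.71429 μs; sum = 43.516 μs.
Propagation delays (d/s per hop): 1943.33, 1980, 41 μs; sum = 3964.33 μs.
Processing at 2 router(s): 2 × 0.68 ms = 1360 μs.
End-to-end = 5370 μs.

5370 μs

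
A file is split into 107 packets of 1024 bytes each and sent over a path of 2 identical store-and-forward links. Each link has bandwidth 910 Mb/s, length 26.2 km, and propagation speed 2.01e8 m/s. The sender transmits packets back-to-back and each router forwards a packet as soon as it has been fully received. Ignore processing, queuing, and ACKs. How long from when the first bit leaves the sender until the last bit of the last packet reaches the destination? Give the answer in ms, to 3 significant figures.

Per-hop transmission t_tx = L/R = 8192/910000000 = 0.0090022 ms.
Per-hop propagation t_prop = 26200/2.01e+08 = 0.130348 ms.
Pipeline fill: first packet needs 2·t_tx to clear all hops; remaining 106 packets each add one t_tx.
Total = (2+107-1)·t_tx + 2·t_prop = 108·0.0090022 + 2·0.130348 = 1.23 ms.

1.23 ms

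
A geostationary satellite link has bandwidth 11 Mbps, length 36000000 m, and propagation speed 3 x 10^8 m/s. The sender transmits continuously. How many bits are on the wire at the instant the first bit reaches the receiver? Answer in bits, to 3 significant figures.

1320000 bits

Propagation delay = 36000000 / 300000000 = 0.12 s.
BDP = R × t_prop = 11000000 × 0.12 = 1320000 bits.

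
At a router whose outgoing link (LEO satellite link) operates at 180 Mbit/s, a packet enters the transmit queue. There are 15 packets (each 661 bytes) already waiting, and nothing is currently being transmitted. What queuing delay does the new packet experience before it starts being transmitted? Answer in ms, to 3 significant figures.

Each queued packet: L/R = 5288/180000000 = 0.0293778 ms.
15 queued → 0.440667 ms.
Queuing delay = 0.441 ms.

0.441 ms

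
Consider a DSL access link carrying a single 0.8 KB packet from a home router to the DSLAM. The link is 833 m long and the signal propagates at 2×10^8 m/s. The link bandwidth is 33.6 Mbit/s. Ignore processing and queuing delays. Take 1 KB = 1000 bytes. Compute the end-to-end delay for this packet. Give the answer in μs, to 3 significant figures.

L = 6400 bits.
Transmission delay = L/R = 6400 / 33600000 = 190.476 μs.
Propagation delay = d/s = 833 m / 200000000 m/s = 4.165 μs.
Total = 195 μs.

195 μs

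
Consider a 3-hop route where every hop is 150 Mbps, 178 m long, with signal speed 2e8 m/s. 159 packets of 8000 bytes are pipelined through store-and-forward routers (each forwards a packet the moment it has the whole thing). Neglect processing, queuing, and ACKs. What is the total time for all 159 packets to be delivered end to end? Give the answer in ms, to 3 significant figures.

68.7 ms

Per-hop transmission t_tx = L/R = 64000/150000000 = 0.426667 ms.
Per-hop propagation t_prop = 178/200000000 = 0.00089 ms.
Pipeline fill: first packet needs 3·t_tx to clear all hops; remaining 158 packets each add one t_tx.
Total = (3+159-1)·t_tx + 3·t_prop = 161·0.426667 + 3·0.00089 = 68.7 ms.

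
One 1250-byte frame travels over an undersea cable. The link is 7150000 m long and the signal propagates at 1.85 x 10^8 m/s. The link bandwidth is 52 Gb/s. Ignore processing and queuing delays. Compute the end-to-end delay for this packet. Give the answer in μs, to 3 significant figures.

38600 μs

L = 1250 × 8 = 10000 bits.
Transmission delay = L/R = 10000 / 52000000000 = 0.192308 μs.
Propagation delay = d/s = 7150000 m / 185000000 m/s = 38648.6 μs.
Total = 38600 μs.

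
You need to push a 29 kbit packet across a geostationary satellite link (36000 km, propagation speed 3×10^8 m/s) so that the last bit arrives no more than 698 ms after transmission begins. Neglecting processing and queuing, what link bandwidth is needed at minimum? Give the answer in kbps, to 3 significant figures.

Propagation delay = 36000000 / 300000000 = 120 ms.
Transmission budget = 698 − 120 = 578 ms.
R ≥ L / t_tx = 29000 bits / 0.578 s = 50.2 kbps.

50.2 kbps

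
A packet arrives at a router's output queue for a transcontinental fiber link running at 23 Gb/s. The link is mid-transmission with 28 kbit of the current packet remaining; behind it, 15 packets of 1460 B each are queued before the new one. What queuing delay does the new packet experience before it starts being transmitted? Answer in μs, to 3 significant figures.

8.83 μs

Each queued packet: L/R = 11680/23000000000 = 0.507826 μs.
15 queued → 7.61739 μs.
Plus remaining 28000 bits of current packet: 1.21739 μs.
Queuing delay = 8.83 μs.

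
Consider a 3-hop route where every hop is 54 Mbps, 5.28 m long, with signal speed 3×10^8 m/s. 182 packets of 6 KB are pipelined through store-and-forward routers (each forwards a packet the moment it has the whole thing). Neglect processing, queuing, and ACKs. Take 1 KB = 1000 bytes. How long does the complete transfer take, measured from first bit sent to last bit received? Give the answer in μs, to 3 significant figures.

Per-hop transmission t_tx = L/R = 48000/54000000 = 888.889 μs.
Per-hop propagation t_prop = 5.28/300000000 = 0.0176 μs.
Pipeline fill: first packet needs 3·t_tx to clear all hops; remaining 181 packets each add one t_tx.
Total = (3+182-1)·t_tx + 3·t_prop = 184·888.889 + 3·0.0176 = 164000 μs.

164000 μs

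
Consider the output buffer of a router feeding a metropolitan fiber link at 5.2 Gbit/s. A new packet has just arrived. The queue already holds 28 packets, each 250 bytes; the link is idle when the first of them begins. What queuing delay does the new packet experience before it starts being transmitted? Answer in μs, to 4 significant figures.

10.77 μs

Each queued packet: L/R = 2000/5200000000 = 0.384615 μs.
28 queued → 10.7692 μs.
Queuing delay = 10.77 μs.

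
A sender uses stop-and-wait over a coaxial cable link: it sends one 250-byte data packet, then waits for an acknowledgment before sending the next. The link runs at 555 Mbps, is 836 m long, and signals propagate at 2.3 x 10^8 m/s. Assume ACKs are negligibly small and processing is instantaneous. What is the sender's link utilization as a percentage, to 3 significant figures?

t_tx = L/R = 2000/555000000 = 3.6036e-06 s.
t_prop = 836/2.3e+08 = 3.63478e-06 s; RTT = 7.26957e-06 s.
Cycle = t_tx + RTT = 1.08732e-05 s.
Utilization = t_tx / cycle = 3.6036e-06/1.08732e-05 = 33.1 %.

33.1 %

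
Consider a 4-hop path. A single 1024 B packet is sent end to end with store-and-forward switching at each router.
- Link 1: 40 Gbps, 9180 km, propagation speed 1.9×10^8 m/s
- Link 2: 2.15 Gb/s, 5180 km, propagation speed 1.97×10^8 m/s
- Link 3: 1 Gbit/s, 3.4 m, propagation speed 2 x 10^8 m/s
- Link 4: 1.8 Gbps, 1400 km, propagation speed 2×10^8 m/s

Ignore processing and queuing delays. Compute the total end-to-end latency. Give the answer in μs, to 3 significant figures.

81600 μs

L = 1024 × 8 = 8192 bits.
Transmission delays (L/R per hop): 0.2048, 3.81023, 8.192, 4.55111 μs; sum = 16.7581 μs.
Propagation delays (d/s per hop): 48315.8, 26294.4, 0.017, 7000 μs; sum = 81610.2 μs.
End-to-end = 81600 μs.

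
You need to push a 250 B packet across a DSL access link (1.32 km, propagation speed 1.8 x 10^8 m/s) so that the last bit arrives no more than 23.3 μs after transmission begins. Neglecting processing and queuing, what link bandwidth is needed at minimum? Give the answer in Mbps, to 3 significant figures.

125 Mbps

L = 2000 bits.
Propagation delay = 1320 / 180000000 = 7.33333 μs.
Transmission budget = 23.3 − 7.33333 = 15.9667 μs.
R ≥ L / t_tx = 2000 bits / 1.59667e-05 s = 125 Mbps.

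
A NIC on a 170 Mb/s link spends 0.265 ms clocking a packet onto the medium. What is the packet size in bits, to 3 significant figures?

L = R × t_tx = 170000000 b/s × 0.000265 s = 45050 bits.

45100 bits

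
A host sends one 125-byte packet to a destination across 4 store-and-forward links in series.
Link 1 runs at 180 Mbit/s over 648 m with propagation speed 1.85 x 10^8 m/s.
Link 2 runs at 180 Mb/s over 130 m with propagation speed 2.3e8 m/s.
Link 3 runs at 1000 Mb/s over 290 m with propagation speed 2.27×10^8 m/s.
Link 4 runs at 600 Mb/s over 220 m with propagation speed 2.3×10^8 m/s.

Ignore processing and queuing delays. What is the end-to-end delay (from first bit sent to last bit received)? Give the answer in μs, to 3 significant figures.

20.1 μs

L = 125 × 8 = 1000 bits.
Transmission delays (L/R per hop): 5.55556, 5.55556, 1, 1.66667 μs; sum = 13.7778 μs.
Propagation delays (d/s per hop): 3.5027, 0.565217, 1.27753, 0.956522 μs; sum = 6.30197 μs.
End-to-end = 20.1 μs.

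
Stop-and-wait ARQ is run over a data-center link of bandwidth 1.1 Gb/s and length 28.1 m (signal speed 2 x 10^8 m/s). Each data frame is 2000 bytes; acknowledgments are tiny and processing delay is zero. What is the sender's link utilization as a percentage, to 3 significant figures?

t_tx = L/R = 16000/1100000000 = 1.45455e-05 s.
t_prop = 28.1/200000000 = 1.405e-07 s; RTT = 2.81e-07 s.
Cycle = t_tx + RTT = 1.48265e-05 s.
Utilization = t_tx / cycle = 1.45455e-05/1.48265e-05 = 98.1 %.

98.1 %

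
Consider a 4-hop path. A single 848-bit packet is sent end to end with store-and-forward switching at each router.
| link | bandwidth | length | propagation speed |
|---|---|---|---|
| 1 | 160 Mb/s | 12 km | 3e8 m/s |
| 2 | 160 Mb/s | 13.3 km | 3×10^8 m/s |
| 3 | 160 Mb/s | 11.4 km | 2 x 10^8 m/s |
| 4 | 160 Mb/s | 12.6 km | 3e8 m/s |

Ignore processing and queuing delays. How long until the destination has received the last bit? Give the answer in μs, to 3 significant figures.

205 μs

Transmission delay per hop = L/R = 848/160000000 = 5.3 μs; 4 hops → 21.2 μs.
Propagation delays (d/s per hop): 40, 44.3333, 57, 42 μs; sum = 183.333 μs.
End-to-end = 205 μs.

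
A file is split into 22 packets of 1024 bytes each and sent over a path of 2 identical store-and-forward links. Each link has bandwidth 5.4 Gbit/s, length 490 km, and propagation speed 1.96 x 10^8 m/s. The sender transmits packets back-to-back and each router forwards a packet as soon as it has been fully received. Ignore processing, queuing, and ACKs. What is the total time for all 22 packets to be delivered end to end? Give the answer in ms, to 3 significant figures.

Per-hop transmission t_tx = L/R = 8192/5400000000 = 0.00151704 ms.
Per-hop propagation t_prop = 490000/196000000 = 2.5 ms.
Pipeline fill: first packet needs 2·t_tx to clear all hops; remaining 21 packets each add one t_tx.
Total = (2+22-1)·t_tx + 2·t_prop = 23·0.00151704 + 2·2.5 = 5.03 ms.

5.03 ms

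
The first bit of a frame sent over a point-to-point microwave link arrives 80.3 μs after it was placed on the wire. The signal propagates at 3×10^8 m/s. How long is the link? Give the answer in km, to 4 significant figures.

24.09 km

d = s × t_prop = 300000000 × 8.03e-05 = 24.09 km.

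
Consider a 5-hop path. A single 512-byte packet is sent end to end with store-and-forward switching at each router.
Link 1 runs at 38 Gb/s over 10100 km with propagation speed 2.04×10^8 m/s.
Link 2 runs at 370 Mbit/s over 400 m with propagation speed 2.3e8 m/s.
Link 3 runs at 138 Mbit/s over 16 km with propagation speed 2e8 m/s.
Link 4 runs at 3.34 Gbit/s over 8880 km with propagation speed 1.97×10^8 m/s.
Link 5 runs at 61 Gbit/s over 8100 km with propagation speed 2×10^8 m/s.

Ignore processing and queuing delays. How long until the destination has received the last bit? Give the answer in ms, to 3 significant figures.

135 ms

L = 512 × 8 = 4096 bits.
Transmission delays (L/R per hop): 0.000107789, 0.0110703, 0.0296812, 0.00122635, 6.71475e-05 ms; sum = 0.0421527 ms.
Propagation delays (d/s per hop): 49.5098, 0.00173913, 0.08, 45.0761, 40.5 ms; sum = 135.168 ms.
End-to-end = 135 ms.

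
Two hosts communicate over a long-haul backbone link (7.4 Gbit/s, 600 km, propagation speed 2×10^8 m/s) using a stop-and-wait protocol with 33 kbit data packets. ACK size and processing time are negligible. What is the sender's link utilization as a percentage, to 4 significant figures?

0.07427 %

t_tx = L/R = 33000/7400000000 = 4.45946e-06 s.
t_prop = 600000/200000000 = 0.003 s; RTT = 0.006 s.
Cycle = t_tx + RTT = 0.00600446 s.
Utilization = t_tx / cycle = 4.45946e-06/0.00600446 = 0.07427 %.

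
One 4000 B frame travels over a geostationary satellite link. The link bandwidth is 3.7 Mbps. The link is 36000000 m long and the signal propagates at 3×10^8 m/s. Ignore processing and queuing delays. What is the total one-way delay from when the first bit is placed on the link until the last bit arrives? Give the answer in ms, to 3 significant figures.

L = 4000 × 8 = 32000 bits.
Transmission delay = L/R = 32000 / 3700000 = 8.64865 ms.
Propagation delay = d/s = 36000000 m / 300000000 m/s = 120 ms.
Total = 129 ms.

129 ms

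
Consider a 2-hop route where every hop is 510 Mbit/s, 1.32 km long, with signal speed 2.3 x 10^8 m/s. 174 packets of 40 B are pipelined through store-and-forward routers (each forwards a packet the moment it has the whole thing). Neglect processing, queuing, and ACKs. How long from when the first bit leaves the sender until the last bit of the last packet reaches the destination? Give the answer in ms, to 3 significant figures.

0.121 ms

Per-hop transmission t_tx = L/R = 320/510000000 = 0.000627451 ms.
Per-hop propagation t_prop = 1320/2.3e+08 = 0.00573913 ms.
Pipeline fill: first packet needs 2·t_tx to clear all hops; remaining 173 packets each add one t_tx.
Total = (2+174-1)·t_tx + 2·t_prop = 175·0.000627451 + 2·0.00573913 = 0.121 ms.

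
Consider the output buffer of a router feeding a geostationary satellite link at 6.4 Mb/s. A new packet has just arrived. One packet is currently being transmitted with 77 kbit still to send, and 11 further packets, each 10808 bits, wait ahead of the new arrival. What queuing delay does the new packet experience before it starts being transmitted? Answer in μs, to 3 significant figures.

Each queued packet: L/R = 10808/6400000 = 1688.75 μs.
11 queued → 18576.3 μs.
Plus remaining 77000 bits of current packet: 12031.3 μs.
Queuing delay = 30600 μs.

30600 μs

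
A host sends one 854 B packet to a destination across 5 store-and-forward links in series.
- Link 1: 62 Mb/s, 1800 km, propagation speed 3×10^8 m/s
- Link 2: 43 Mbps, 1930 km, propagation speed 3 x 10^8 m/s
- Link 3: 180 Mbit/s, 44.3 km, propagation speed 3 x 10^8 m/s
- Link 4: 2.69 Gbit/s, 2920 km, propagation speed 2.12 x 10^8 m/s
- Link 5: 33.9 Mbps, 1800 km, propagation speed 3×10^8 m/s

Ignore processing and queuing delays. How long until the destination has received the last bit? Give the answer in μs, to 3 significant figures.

32900 μs

L = 854 × 8 = 6832 bits.
Transmission delays (L/R per hop): 110.194, 158.884, 37.9556, 2.53978, 201.534 μs; sum = 511.107 μs.
Propagation delays (d/s per hop): 6000, 6433.33, 147.667, 13773.6, 6000 μs; sum = 32354.6 μs.
End-to-end = 32900 μs.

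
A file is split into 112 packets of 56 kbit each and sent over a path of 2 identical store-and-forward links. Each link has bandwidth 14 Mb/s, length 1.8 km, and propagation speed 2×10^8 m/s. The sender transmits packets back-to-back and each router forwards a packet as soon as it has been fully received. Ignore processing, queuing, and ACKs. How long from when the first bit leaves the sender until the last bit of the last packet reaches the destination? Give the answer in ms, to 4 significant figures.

Per-hop transmission t_tx = L/R = 56000/14000000 = 4 ms.
Per-hop propagation t_prop = 1800/200000000 = 0.009 ms.
Pipeline fill: first packet needs 2·t_tx to clear all hops; remaining 111 packets each add one t_tx.
Total = (2+112-1)·t_tx + 2·t_prop = 113·4 + 2·0.009 = 452.0 ms.

452.0 ms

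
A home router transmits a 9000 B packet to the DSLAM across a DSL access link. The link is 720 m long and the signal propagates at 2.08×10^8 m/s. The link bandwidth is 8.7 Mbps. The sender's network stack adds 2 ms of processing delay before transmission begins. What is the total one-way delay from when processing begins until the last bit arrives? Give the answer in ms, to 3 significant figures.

L = 9000 × 8 = 72000 bits.
Transmission delay = L/R = 72000 / 8700000 = 8.27586 ms.
Propagation delay = d/s = 720 m / 208000000 m/s = 0.00346154 ms.
Plus processing delay 2 ms = 2 ms.
Total = 10.3 ms.

10.3 ms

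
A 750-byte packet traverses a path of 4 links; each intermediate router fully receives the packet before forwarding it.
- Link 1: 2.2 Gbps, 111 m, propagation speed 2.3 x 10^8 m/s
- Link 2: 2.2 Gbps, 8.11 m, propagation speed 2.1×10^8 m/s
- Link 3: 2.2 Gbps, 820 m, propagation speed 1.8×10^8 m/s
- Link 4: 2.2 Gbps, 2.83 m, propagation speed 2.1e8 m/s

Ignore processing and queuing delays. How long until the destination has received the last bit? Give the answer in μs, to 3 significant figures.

L = 750 × 8 = 6000 bits.
Transmission delay per hop = L/R = 6000/2200000000 = 2.72727 μs; 4 hops → 10.9091 μs.
Propagation delays (d/s per hop): 0.482609, 0.038619, 4.55556, 0.0134762 μs; sum = 5.09026 μs.
End-to-end = 16.0 μs.

16.0 μs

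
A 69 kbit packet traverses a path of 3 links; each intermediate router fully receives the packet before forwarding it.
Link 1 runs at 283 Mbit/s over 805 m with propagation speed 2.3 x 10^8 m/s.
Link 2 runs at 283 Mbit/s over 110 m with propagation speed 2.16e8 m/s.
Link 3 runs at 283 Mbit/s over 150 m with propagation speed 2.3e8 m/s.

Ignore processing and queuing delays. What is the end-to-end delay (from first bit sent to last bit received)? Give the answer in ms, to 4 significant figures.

L = 69000 bits.
Transmission delay per hop = L/R = 69000/283000000 = 0.243816 ms; 3 hops → 0.731449 ms.
Propagation delays (d/s per hop): 0.0035, 0.000509259, 0.000652174 ms; sum = 0.00466143 ms.
End-to-end = 0.7361 ms.

0.7361 ms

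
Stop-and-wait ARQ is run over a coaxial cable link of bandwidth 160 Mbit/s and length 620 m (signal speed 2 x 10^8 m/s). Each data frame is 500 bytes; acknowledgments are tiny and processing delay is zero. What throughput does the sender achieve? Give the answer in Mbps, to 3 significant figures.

t_tx = L/R = 4000/160000000 = 2.5e-05 s.
t_prop = 620/200000000 = 3.1e-06 s; RTT = 6.2e-06 s.
Cycle = t_tx + RTT = 3.12e-05 s.
Throughput = L / cycle = 4000 / 3.12e-05 = 128 Mbps.

128 Mbps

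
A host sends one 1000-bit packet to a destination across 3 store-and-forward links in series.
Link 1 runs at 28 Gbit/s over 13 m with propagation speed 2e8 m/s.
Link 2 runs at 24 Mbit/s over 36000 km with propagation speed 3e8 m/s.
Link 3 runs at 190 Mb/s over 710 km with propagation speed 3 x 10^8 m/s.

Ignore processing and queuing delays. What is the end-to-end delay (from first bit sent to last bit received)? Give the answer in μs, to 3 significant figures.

Transmission delays (L/R per hop): 0.0357143, 41.6667, 5.26316 μs; sum = 46.9655 μs.
Propagation delays (d/s per hop): 0.065, 120000, 2366.67 μs; sum = 122367 μs.
End-to-end = 122000 μs.

122000 μs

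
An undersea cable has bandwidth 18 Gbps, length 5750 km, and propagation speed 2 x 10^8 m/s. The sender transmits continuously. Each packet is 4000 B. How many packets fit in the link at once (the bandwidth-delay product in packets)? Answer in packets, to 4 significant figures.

16170 packets

Propagation delay = 5750000 / 200000000 = 0.02875 s.
BDP = R × t_prop = 18000000000 × 0.02875 = 517500000 bits.
In packets of 32000 bits: 16170 packets.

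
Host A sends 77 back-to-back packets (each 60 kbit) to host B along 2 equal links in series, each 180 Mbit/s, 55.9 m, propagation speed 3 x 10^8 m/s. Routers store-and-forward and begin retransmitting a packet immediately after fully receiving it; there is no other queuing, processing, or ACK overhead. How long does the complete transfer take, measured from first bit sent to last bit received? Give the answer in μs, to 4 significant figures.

Per-hop transmission t_tx = L/R = 60000/180000000 = 333.333 μs.
Per-hop propagation t_prop = 55.9/300000000 = 0.186333 μs.
Pipeline fill: first packet needs 2·t_tx to clear all hops; remaining 76 packets each add one t_tx.
Total = (2+77-1)·t_tx + 2·t_prop = 78·333.333 + 2·0.186333 = 26000 μs.

26000 μs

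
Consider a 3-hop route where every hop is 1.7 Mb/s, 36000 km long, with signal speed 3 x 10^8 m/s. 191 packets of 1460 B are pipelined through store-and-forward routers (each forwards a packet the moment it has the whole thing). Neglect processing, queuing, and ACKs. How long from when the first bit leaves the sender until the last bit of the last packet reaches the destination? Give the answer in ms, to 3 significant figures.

1690 ms

Per-hop transmission t_tx = L/R = 11680/1700000 = 6.87059 ms.
Per-hop propagation t_prop = 36000000/300000000 = 120 ms.
Pipeline fill: first packet needs 3·t_tx to clear all hops; remaining 190 packets each add one t_tx.
Total = (3+191-1)·t_tx + 3·t_prop = 193·6.87059 + 3·120 = 1690 ms.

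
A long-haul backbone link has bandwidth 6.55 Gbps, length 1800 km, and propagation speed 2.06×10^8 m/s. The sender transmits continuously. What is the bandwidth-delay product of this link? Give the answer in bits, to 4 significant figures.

Propagation delay = 1800000 / 206000000 = 0.00873786 s.
BDP = R × t_prop = 6550000000 × 0.00873786 = 57233000 bits.

57230000 bits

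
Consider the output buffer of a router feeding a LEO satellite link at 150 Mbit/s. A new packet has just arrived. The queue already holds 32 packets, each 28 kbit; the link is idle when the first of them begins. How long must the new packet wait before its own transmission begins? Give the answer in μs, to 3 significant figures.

Each queued packet: L/R = 28000/150000000 = 186.667 μs.
32 queued → 5973.33 μs.
Queuing delay = 5970 μs.

5970 μs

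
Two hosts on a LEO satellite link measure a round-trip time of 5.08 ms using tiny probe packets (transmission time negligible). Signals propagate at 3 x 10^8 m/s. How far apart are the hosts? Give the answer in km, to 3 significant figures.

762 km

One-way propagation = RTT/2 = 2.54 ms.
d = s × t = 300000000 × 0.00254 = 762 km.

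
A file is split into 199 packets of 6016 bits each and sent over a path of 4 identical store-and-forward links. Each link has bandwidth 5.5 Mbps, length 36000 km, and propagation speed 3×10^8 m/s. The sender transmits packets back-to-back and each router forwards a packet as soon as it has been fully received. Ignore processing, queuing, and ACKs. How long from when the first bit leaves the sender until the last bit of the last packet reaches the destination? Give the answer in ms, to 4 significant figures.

Per-hop transmission t_tx = L/R = 6016/5500000 = 1.09382 ms.
Per-hop propagation t_prop = 36000000/300000000 = 120 ms.
Pipeline fill: first packet needs 4·t_tx to clear all hops; remaining 198 packets each add one t_tx.
Total = (4+199-1)·t_tx + 4·t_prop = 202·1.09382 + 4·120 = 701.0 ms.

701.0 ms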